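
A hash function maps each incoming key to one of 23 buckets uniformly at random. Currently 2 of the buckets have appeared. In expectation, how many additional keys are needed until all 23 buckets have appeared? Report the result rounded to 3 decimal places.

The wait to go from k to k+1 distinct buckets is geometric with mean 23/(23-k).
Sum over k = 2,...,22: E = 23/21 + 23/20 + 23/19 + ... + 23/2 + 23/1 = 83.8433.

83.843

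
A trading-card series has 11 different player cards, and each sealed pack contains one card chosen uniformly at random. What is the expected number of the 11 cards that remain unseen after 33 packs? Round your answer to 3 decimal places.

For each card, P(unseen after 33) = (10/11)^33 = 0.0431.
By linearity of expectation, E[unseen] = 11·(10/11)^33 = 0.4736.

0.474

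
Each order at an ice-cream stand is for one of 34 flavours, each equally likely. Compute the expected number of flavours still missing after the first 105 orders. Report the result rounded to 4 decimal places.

For each flavour, P(unseen after 105) = (33/34)^105 = 0.04352.
By linearity of expectation, E[unseen] = 34·(33/34)^105 = 1.47964.

1.4796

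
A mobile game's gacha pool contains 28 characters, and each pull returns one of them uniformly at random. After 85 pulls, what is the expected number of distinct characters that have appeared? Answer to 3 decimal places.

For each character, P(seen in 85 pulls) = 1 - (27/28)^85 = 0.9546.
By linearity of expectation, E[distinct seen] = 28·(1 - (27/28)^85) = 26.7275.

26.728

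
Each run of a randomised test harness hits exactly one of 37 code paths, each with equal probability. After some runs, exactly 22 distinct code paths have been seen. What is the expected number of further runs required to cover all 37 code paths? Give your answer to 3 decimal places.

The wait to go from k to k+1 distinct code paths is geometric with mean 37/(37-k).
Sum over k = 22,...,36: E = 37/15 + 37/14 + 37/13 + ... + 37/2 + 37/1 = 122.7745.

122.774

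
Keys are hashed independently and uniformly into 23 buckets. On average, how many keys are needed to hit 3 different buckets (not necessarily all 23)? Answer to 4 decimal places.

3.1407

Going from k to k+1 distinct takes a geometric number of keys with mean 23/(23-k).
Sum over k = 0,...,2: E = 23/23 + 23/22 + 23/21 = 3.14069.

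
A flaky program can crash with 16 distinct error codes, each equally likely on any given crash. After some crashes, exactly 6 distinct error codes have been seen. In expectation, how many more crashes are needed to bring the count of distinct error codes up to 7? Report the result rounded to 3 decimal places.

With k distinct error codes already seen, the next new one takes an expected 16/(16-k) crashes.
Only the k = 6 term is needed: E = 16/10 = 1.6000.

1.600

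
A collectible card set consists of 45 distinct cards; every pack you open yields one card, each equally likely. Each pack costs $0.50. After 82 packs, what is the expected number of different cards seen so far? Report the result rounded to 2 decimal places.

37.87

For each card, P(seen in 82 packs) = 1 - (44/45)^82 = 0.842.
By linearity of expectation, E[distinct seen] = 45·(1 - (44/45)^82) = 37.873.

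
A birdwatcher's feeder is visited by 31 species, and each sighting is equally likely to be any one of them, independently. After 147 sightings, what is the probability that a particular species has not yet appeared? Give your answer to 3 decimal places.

0.008

On each sighting the fixed species fails to appear with probability 30/31.
P(still missing after 147) = (30/31)^147 = 0.0081.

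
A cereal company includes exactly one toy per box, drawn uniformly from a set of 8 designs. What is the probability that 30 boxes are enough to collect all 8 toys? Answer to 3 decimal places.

Let A_i be the event that toy i is missing after 30 boxes. By inclusion–exclusion on the A_i,
P(all seen) = Σ_{j=0}^{8} (-1)^j C(8,j)((8-j)/8)^30
= 1.0000 - 0.1457 + 0.0050 - 0.0000 + 0.0000 - 0.0000 + 0.0000 - 0.0000 + 0.0000
= 0.8593.

0.859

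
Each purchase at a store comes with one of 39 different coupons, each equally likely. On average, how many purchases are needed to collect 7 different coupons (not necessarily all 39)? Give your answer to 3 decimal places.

7.607

With k distinct coupons already seen, the next new one arrives after an expected 39/(39-k) purchases.
Sum over k = 0,...,6: E = 39/39 + 39/38 + 39/37 + ... + 39/34 + 39/33 = 7.6069.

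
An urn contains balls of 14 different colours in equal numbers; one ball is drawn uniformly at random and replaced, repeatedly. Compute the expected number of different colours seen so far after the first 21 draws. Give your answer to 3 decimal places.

11.047

For each colour, P(seen in 21 draws) = 1 - (13/14)^21 = 0.7891.
By linearity of expectation, E[distinct seen] = 14·(1 - (13/14)^21) = 11.0471.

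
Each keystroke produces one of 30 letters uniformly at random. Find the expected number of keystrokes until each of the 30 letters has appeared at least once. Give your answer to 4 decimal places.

Split into phases: going from k distinct to k+1 distinct takes on average 30/(30-k) keystrokes.
E[T] = 30/30 + 30/29 + 30/28 + ... + 30/2 + 30/1 = 30·H_{30}.
H_{30} = 3.99499, so E[T] = 119.84961.

119.8496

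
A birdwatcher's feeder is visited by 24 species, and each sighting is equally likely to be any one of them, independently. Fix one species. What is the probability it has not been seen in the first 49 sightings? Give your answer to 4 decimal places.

0.1243

On each sighting the fixed species fails to appear with probability 23/24.
P(still missing after 49) = (23/24)^49 = 0.12425.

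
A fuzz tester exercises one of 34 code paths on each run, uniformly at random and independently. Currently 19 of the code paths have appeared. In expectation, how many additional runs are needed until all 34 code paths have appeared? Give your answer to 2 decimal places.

112.82

With k distinct code paths already seen, the next new one takes an expected 34/(34-k) runs.
Sum over k = 19,...,33: E = 34/15 + 34/14 + 34/13 + ... + 34/2 + 34/1 = 112.820.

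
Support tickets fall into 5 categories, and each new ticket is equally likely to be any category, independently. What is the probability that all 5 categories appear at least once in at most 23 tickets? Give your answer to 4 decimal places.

0.9706

By inclusion–exclusion over which categories are missing,
P(all seen) = Σ_{j=0}^{5} (-1)^j C(5,j)((5-j)/5)^23
= 1.00000 - 0.02951 + 0.00008 - 0.00000 + 0.00000 - 0.00000
= 0.97056.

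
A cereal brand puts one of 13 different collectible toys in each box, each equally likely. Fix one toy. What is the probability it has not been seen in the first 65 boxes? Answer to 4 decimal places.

Each box misses the fixed toy with probability (13-1)/13 = 12/13, independently.
P(still missing after 65) = (12/13)^65 = 0.00550.

0.0055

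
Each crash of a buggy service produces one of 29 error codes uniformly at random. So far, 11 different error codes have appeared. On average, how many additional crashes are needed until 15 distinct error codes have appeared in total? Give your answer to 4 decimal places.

7.0628

With k distinct error codes already seen, the next new one takes an expected 29/(29-k) crashes.
Sum over k = 11,...,14: E = 29/18 + 29/17 + 29/16 + 29/15 = 7.06283.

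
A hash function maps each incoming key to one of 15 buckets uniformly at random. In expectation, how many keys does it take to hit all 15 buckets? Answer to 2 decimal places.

After k distinct buckets have appeared, the next key gives a new one with probability (15-k)/15, so the expected wait for the (k+1)-th is 15/(15-k).
E[T] = 15/15 + 15/14 + 15/13 + ... + 15/2 + 15/1 = 15·H_{15}.
H_{15} = 3.318, so E[T] = 49.773.

49.77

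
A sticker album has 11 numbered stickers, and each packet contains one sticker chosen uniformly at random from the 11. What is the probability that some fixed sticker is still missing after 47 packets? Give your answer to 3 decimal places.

0.011

Each packet misses the fixed sticker with probability (11-1)/11 = 10/11, independently.
P(still missing after 47) = (10/11)^47 = 0.0113.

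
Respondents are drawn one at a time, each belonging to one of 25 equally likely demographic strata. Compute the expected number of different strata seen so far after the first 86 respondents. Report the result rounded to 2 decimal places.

For each stratum, P(seen in 86 respondents) = 1 - (24/25)^86 = 0.970.
By linearity of expectation, E[distinct seen] = 25·(1 - (24/25)^86) = 24.253.

24.25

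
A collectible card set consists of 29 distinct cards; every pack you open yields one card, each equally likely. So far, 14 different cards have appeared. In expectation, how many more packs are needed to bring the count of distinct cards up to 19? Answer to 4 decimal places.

With k distinct cards already seen, the next new one takes an expected 29/(29-k) packs.
Sum over k = 14,...,18: E = 29/15 + 29/14 + 29/13 + 29/12 + 29/11 = 11.28856.

11.2886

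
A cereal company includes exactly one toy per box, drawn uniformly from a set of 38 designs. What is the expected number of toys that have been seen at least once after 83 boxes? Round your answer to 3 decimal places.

33.846

For each toy, P(seen in 83 boxes) = 1 - (37/38)^83 = 0.8907.
By linearity of expectation, E[distinct seen] = 38·(1 - (37/38)^83) = 33.8458.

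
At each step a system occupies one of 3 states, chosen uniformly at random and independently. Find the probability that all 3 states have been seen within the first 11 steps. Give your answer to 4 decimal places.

Let A_i be the event that state i is missing after 11 steps. By inclusion–exclusion on the A_i,
P(all seen) = Σ_{j=0}^{3} (-1)^j C(3,j)((3-j)/3)^11
= 1.00000 - 0.03468 + 0.00002 - 0.00000
= 0.96533.

0.9653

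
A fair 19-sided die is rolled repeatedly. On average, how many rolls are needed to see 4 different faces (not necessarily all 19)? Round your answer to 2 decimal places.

4.36

Going from k to k+1 distinct takes a geometric number of rolls with mean 19/(19-k).
Sum over k = 0,...,3: E = 19/19 + 19/18 + 19/17 + 19/16 = 4.361.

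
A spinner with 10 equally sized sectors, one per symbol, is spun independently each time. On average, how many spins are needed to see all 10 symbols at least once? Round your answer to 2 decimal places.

29.29

Split into phases: going from k distinct to k+1 distinct takes on average 10/(10-k) spins.
E[T] = 10/10 + 10/9 + 10/8 + ... + 10/2 + 10/1 = 10·H_{10}.
H_{10} = 2.929, so E[T] = 29.290.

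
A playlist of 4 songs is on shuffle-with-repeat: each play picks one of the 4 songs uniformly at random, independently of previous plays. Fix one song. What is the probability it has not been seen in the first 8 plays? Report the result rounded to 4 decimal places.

On each play the fixed song fails to appear with probability 3/4.
P(still missing after 8) = (3/4)^8 = 0.10011.

0.1001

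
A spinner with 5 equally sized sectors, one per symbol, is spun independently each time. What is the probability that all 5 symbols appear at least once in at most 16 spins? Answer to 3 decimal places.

Let A_i be the event that symbol i is missing after 16 spins. By inclusion–exclusion on the A_i,
P(all seen) = Σ_{j=0}^{5} (-1)^j C(5,j)((5-j)/5)^16
= 1.0000 - 0.1407 + 0.0028 - 0.0000 + 0.0000 - 0.0000
= 0.8621.

0.862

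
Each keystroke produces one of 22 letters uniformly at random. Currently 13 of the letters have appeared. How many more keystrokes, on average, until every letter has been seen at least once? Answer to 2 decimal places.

62.24

With k distinct letters already seen, the next new one takes an expected 22/(22-k) keystrokes.
Sum over k = 13,...,21: E = 22/9 + 22/8 + 22/7 + ... + 22/2 + 22/1 = 62.237.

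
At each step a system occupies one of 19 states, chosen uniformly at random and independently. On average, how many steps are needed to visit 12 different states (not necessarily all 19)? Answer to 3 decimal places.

Going from k to k+1 distinct takes a geometric number of steps with mean 19/(19-k).
Sum over k = 0,...,11: E = 19/19 + 19/18 + 19/17 + ... + 19/9 + 19/8 = 18.1428.

18.143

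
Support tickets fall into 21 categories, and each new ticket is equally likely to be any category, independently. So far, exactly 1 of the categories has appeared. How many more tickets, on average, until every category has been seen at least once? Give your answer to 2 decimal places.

With k distinct categories already seen, the next new one takes an expected 21/(21-k) tickets.
Sum over k = 1,...,20: E = 21/20 + 21/19 + 21/18 + ... + 21/2 + 21/1 = 75.553.

75.55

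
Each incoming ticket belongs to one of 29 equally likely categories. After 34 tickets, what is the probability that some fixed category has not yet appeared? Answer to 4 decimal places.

0.3033

On each ticket the fixed category fails to appear with probability 28/29.
P(still missing after 34) = (28/29)^34 = 0.30328.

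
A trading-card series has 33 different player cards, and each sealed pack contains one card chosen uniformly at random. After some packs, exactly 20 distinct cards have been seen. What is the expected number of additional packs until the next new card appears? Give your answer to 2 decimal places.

2.54

The number of packs until the next new card is geometric with success probability 13/33, so its mean is 33/13.
E = 33/13 = 2.538.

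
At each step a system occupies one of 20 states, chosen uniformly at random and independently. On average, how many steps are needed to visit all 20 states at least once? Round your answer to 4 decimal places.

71.9548

The wait to go from k to k+1 distinct states is geometric with mean 20/(20-k).
E[T] = 20/20 + 20/19 + 20/18 + ... + 20/2 + 20/1 = 20·H_{20}.
H_{20} = 3.59774, so E[T] = 71.95479.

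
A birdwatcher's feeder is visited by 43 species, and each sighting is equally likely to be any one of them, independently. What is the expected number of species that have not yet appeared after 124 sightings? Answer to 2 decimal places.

For each species, P(unseen after 124) = (42/43)^124 = 0.054.
By linearity of expectation, E[unseen] = 43·(42/43)^124 = 2.324.

2.32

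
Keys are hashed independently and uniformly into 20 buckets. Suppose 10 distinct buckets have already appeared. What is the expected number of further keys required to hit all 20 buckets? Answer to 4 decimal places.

From k distinct to k+1 distinct takes on average 20/(20-k) keys.
Sum over k = 10,...,19: E = 20/10 + 20/9 + 20/8 + ... + 20/2 + 20/1 = 58.57937.

58.5794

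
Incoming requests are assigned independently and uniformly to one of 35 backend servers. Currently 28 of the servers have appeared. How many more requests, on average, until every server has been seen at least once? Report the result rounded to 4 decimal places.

With k distinct servers already seen, the next new one takes an expected 35/(35-k) requests.
Sum over k = 28,...,34: E = 35/7 + 35/6 + 35/5 + ... + 35/2 + 35/1 = 90.75000.

90.7500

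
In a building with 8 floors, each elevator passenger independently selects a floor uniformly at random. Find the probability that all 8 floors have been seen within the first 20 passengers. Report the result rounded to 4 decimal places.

Let A_i be the event that floor i is missing after 20 passengers. By inclusion–exclusion on the A_i,
P(all seen) = Σ_{j=0}^{8} (-1)^j C(8,j)((8-j)/8)^20
= 1.00000 - 0.55367 + 0.08879 - 0.00463 + 0.00007 - 0.00000 + 0.00000 - 0.00000 + 0.00000
= 0.53056.

0.5306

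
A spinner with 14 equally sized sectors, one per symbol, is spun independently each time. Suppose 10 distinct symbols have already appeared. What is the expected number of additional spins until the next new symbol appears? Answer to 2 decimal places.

3.50

The number of spins until the next new symbol is geometric with success probability 4/14, so its mean is 14/4.
E = 14/4 = 3.500.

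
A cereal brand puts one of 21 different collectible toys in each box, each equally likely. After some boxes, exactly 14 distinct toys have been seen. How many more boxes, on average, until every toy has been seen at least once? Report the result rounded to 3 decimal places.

The wait to go from k to k+1 distinct toys is geometric with mean 21/(21-k).
Sum over k = 14,...,20: E = 21/7 + 21/6 + 21/5 + ... + 21/2 + 21/1 = 54.4500.

54.450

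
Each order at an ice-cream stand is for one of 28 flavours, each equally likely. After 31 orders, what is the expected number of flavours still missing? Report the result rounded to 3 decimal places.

For each flavour, P(unseen after 31) = (27/28)^31 = 0.3239.
By linearity of expectation, E[unseen] = 28·(27/28)^31 = 9.0685.

9.069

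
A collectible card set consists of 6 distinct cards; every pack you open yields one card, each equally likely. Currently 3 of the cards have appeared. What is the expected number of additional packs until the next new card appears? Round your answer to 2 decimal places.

2.00

Each pack yields a new card with probability (6-3)/6 = 3/6, so the wait is geometric with mean 6/3.
E = 6/3 = 2.000.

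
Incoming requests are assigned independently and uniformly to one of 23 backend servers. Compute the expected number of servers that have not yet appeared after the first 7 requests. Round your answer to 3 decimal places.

For each server, P(unseen after 7) = (22/23)^7 = 0.7326.
By linearity of expectation, E[unseen] = 23·(22/23)^7 = 16.8497.

16.850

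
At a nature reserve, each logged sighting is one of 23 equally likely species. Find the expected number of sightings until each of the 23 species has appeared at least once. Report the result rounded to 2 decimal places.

85.89

After k distinct species have appeared, the next sighting gives a new one with probability (23-k)/23, so the expected wait for the (k+1)-th is 23/(23-k).
E[T] = 23/23 + 23/22 + 23/21 + ... + 23/2 + 23/1 = 23·H_{23}.
H_{23} = 3.734, so E[T] = 85.889.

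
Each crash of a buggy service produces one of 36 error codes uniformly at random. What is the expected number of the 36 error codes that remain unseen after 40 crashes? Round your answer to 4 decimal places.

For each error code, P(unseen after 40) = (35/36)^40 = 0.32406.
By linearity of expectation, E[unseen] = 36·(35/36)^40 = 11.66606.

11.6661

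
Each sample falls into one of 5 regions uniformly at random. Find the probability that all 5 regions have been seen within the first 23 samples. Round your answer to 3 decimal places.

0.971

By inclusion–exclusion over which regions are missing,
P(all seen) = Σ_{j=0}^{5} (-1)^j C(5,j)((5-j)/5)^23
= 1.0000 - 0.0295 + 0.0001 - 0.0000 + 0.0000 - 0.0000
= 0.9706.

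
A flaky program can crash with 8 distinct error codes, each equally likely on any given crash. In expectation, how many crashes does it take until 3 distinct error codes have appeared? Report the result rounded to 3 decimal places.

Going from k to k+1 distinct takes a geometric number of crashes with mean 8/(8-k).
Sum over k = 0,...,2: E = 8/8 + 8/7 + 8/6 = 3.4762.

3.476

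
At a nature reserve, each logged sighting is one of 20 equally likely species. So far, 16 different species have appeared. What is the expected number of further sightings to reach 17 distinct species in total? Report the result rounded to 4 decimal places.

5.0000

From k distinct to k+1 distinct takes on average 20/(20-k) sightings.
Only the k = 16 term is needed: E = 20/4 = 5.00000.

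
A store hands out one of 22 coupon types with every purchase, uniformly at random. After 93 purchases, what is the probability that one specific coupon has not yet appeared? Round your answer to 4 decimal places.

0.0132

On each purchase the fixed coupon fails to appear with probability 21/22.
P(still missing after 93) = (21/22)^93 = 0.01322.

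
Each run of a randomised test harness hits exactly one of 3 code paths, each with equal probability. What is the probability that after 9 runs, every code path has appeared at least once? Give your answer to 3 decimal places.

By inclusion–exclusion over which code paths are missing,
P(all seen) = Σ_{j=0}^{3} (-1)^j C(3,j)((3-j)/3)^9
= 1.0000 - 0.0780 + 0.0002 - 0.0000
= 0.9221.

0.922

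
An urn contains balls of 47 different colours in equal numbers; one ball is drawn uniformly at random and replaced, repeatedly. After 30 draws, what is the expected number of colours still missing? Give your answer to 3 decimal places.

24.655

For each colour, P(unseen after 30) = (46/47)^30 = 0.5246.
By linearity of expectation, E[unseen] = 47·(46/47)^30 = 24.6545.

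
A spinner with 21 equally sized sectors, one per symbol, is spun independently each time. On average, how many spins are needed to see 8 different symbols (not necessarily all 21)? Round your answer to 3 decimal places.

9.770

Going from k to k+1 distinct takes a geometric number of spins with mean 21/(21-k).
Sum over k = 0,...,7: E = 21/21 + 21/20 + 21/19 + ... + 21/15 + 21/14 = 9.7697.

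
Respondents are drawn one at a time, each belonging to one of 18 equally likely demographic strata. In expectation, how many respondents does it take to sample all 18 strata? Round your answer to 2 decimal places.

62.91

After k distinct strata have appeared, the next respondent gives a new one with probability (18-k)/18, so the expected wait for the (k+1)-th is 18/(18-k).
E[T] = 18/18 + 18/17 + 18/16 + ... + 18/2 + 18/1 = 18·H_{18}.
H_{18} = 3.495, so E[T] = 62.912.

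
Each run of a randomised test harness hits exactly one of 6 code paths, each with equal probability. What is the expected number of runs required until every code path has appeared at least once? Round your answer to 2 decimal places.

14.70

Split into phases: going from k distinct to k+1 distinct takes on average 6/(6-k) runs.
E[T] = 6/6 + 6/5 + 6/4 + 6/3 + 6/2 + 6/1 = 6·H_{6}.
H_{6} = 2.450, so E[T] = 14.700.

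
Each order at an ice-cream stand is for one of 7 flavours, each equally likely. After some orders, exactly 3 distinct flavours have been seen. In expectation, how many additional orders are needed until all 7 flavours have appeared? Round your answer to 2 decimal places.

The wait to go from k to k+1 distinct flavours is geometric with mean 7/(7-k).
Sum over k = 3,...,6: E = 7/4 + 7/3 + 7/2 + 7/1 = 14.583.

14.58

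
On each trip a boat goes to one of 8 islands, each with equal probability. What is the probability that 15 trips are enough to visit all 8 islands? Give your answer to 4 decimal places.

Let A_i be the event that island i is missing after 15 trips. By inclusion–exclusion on the A_i,
P(all seen) = Σ_{j=0}^{8} (-1)^j C(8,j)((8-j)/8)^15
= 1.00000 - 1.07947 + 0.37418 - 0.04857 + 0.00214 - 0.00002 + 0.00000 - 0.00000 + 0.00000
= 0.24825.

0.2482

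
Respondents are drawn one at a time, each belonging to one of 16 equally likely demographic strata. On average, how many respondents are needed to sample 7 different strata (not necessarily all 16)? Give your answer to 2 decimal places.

Going from k to k+1 distinct takes a geometric number of respondents with mean 16/(16-k).
Sum over k = 0,...,6: E = 16/16 + 16/15 + 16/14 + ... + 16/11 + 16/10 = 8.828.

8.83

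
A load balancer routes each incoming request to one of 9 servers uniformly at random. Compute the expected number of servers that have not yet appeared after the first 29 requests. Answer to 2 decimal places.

For each server, P(unseen after 29) = (8/9)^29 = 0.033.
By linearity of expectation, E[unseen] = 9·(8/9)^29 = 0.296.

0.30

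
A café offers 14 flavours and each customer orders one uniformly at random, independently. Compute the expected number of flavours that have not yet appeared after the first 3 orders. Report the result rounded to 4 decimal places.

11.2092

For each flavour, P(unseen after 3) = (13/14)^3 = 0.80066.
By linearity of expectation, E[unseen] = 14·(13/14)^3 = 11.20918.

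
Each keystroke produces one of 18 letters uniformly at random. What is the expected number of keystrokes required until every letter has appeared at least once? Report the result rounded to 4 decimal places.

62.9119

The wait to go from k to k+1 distinct letters is geometric with mean 18/(18-k).
E[T] = 18/18 + 18/17 + 18/16 + ... + 18/2 + 18/1 = 18·H_{18}.
H_{18} = 3.49511, so E[T] = 62.91195.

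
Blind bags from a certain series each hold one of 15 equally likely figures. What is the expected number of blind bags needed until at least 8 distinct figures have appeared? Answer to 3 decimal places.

With k distinct figures already seen, the next new one arrives after an expected 15/(15-k) blind bags.
Sum over k = 0,...,7: E = 15/15 + 15/14 + 15/13 + ... + 15/9 + 15/8 = 10.8806.

10.881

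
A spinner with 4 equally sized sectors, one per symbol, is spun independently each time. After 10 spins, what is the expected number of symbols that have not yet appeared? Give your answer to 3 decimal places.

For each symbol, P(unseen after 10) = (3/4)^10 = 0.0563.
By linearity of expectation, E[unseen] = 4·(3/4)^10 = 0.2253.

0.225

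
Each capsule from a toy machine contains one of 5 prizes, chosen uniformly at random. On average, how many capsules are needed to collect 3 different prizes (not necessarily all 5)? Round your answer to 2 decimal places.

With k distinct prizes already seen, the next new one arrives after an expected 5/(5-k) capsules.
Sum over k = 0,...,2: E = 5/5 + 5/4 + 5/3 = 3.917.

3.92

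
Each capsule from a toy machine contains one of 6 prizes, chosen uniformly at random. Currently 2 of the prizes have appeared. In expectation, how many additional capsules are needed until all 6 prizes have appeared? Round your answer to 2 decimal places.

12.50

With k distinct prizes already seen, the next new one takes an expected 6/(6-k) capsules.
Sum over k = 2,...,5: E = 6/4 + 6/3 + 6/2 + 6/1 = 12.500.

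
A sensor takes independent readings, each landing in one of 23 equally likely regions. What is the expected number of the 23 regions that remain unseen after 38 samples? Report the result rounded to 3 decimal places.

4.247

For each region, P(unseen after 38) = (22/23)^38 = 0.1847.
By linearity of expectation, E[unseen] = 23·(22/23)^38 = 4.2475.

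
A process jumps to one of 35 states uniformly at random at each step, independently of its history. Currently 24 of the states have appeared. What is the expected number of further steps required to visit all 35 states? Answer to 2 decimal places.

From k distinct to k+1 distinct takes on average 35/(35-k) steps.
Sum over k = 24,...,34: E = 35/11 + 35/10 + 35/9 + ... + 35/2 + 35/1 = 105.696.

105.70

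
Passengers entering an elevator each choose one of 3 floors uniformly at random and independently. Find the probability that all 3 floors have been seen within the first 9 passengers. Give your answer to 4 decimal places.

0.9221

By inclusion–exclusion over which floors are missing,
P(all seen) = Σ_{j=0}^{3} (-1)^j C(3,j)((3-j)/3)^9
= 1.00000 - 0.07804 + 0.00015 - 0.00000
= 0.92212.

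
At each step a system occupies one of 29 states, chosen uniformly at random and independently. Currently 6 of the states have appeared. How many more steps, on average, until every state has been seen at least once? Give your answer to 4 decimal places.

The wait to go from k to k+1 distinct states is geometric with mean 29/(29-k).
Sum over k = 6,...,28: E = 29/23 + 29/22 + 29/21 + ... + 29/2 + 29/1 = 108.29445.

108.2945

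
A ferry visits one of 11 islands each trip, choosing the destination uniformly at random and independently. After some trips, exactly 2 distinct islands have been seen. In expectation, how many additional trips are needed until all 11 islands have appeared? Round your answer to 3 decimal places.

31.119

With k distinct islands already seen, the next new one takes an expected 11/(11-k) trips.
Sum over k = 2,...,10: E = 11/9 + 11/8 + 11/7 + ... + 11/2 + 11/1 = 31.1187.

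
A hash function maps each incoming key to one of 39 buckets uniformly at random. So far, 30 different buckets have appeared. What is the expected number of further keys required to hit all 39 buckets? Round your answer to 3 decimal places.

With k distinct buckets already seen, the next new one takes an expected 39/(39-k) keys.
Sum over k = 30,...,38: E = 39/9 + 39/8 + 39/7 + ... + 39/2 + 39/1 = 110.3298.

110.330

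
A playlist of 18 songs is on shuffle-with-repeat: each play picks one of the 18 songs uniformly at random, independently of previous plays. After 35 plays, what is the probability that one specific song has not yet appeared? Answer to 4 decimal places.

On each play the fixed song fails to appear with probability 17/18.
P(still missing after 35) = (17/18)^35 = 0.13526.

0.1353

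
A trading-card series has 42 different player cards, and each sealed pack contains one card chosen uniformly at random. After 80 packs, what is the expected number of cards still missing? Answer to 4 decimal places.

For each card, P(unseen after 80) = (41/42)^80 = 0.14547.
By linearity of expectation, E[unseen] = 42·(41/42)^80 = 6.10963.

6.1096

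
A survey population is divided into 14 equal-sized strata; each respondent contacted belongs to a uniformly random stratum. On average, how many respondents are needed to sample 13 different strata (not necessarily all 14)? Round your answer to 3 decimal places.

With k distinct strata already seen, the next new one arrives after an expected 14/(14-k) respondents.
Sum over k = 0,...,12: E = 14/14 + 14/13 + 14/12 + ... + 14/3 + 14/2 = 31.5219.

31.522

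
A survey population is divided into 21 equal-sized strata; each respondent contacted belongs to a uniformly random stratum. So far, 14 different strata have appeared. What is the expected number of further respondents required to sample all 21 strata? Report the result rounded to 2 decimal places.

54.45

The wait to go from k to k+1 distinct strata is geometric with mean 21/(21-k).
Sum over k = 14,...,20: E = 21/7 + 21/6 + 21/5 + ... + 21/2 + 21/1 = 54.450.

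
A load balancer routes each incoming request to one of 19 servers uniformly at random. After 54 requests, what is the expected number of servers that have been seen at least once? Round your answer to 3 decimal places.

For each server, P(seen in 54 requests) = 1 - (18/19)^54 = 0.9460.
By linearity of expectation, E[distinct seen] = 19·(1 - (18/19)^54) = 17.9749.

17.975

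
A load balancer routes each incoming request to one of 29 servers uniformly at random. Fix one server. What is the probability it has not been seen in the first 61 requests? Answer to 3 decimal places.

0.118

On each request the fixed server fails to appear with probability 28/29.
P(still missing after 61) = (28/29)^61 = 0.1176.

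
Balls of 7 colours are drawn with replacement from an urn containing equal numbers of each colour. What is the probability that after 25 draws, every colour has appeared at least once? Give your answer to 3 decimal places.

Let A_i be the event that colour i is missing after 25 draws. By inclusion–exclusion on the A_i,
P(all seen) = Σ_{j=0}^{7} (-1)^j C(7,j)((7-j)/7)^25
= 1.0000 - 0.1484 + 0.0047 - 0.0000 + 0.0000 - 0.0000 + 0.0000 - 0.0000
= 0.8562.

0.856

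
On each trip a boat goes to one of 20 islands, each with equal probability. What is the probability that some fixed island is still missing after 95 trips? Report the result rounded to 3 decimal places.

On each trip the fixed island fails to appear with probability 19/20.
P(still missing after 95) = (19/20)^95 = 0.0077.

0.008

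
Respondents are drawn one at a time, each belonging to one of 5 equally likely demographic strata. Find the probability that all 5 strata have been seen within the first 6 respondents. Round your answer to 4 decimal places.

By inclusion–exclusion over which strata are missing,
P(all seen) = Σ_{j=0}^{5} (-1)^j C(5,j)((5-j)/5)^6
= 1.00000 - 1.31072 + 0.46656 - 0.04096 + 0.00032 - 0.00000
= 0.11520.

0.1152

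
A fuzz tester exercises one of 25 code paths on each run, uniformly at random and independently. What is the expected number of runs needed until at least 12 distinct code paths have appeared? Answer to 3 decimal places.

Going from k to k+1 distinct takes a geometric number of runs with mean 25/(25-k).
Sum over k = 0,...,11: E = 25/25 + 25/24 + 25/23 + ... + 25/15 + 25/14 = 15.8956.

15.896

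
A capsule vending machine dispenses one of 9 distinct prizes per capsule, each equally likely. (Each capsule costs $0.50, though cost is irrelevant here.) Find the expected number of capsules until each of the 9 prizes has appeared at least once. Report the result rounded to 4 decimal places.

The wait to go from k to k+1 distinct prizes is geometric with mean 9/(9-k).
E[T] = 9/9 + 9/8 + 9/7 + ... + 9/2 + 9/1 = 9·H_{9}.
H_{9} = 2.82897, so E[T] = 25.46071.

25.4607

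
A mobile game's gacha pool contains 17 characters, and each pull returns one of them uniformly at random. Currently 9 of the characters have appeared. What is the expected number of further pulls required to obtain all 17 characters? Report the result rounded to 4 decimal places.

46.2036

The wait to go from k to k+1 distinct characters is geometric with mean 17/(17-k).
Sum over k = 9,...,16: E = 17/8 + 17/7 + 17/6 + ... + 17/2 + 17/1 = 46.20357.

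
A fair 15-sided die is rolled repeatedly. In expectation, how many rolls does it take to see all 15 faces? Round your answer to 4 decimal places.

49.7734

After k distinct faces have appeared, the next roll gives a new one with probability (15-k)/15, so the expected wait for the (k+1)-th is 15/(15-k).
E[T] = 15/15 + 15/14 + 15/13 + ... + 15/2 + 15/1 = 15·H_{15}.
H_{15} = 3.31823, so E[T] = 49.77343.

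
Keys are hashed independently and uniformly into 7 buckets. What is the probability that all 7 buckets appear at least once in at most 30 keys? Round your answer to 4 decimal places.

Let A_i be the event that bucket i is missing after 30 keys. By inclusion–exclusion on the A_i,
P(all seen) = Σ_{j=0}^{7} (-1)^j C(7,j)((7-j)/7)^30
= 1.00000 - 0.06866 + 0.00087 - 0.00000 + 0.00000 - 0.00000 + 0.00000 - 0.00000
= 0.93221.

0.9322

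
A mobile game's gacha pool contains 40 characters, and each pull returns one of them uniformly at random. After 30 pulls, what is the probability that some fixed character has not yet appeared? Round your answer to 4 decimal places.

Each pull misses the fixed character with probability (40-1)/40 = 39/40, independently.
P(still missing after 30) = (39/40)^30 = 0.46788.

0.4679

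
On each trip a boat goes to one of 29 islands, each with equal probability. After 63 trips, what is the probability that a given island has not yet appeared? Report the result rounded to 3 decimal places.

0.110

On each trip the fixed island fails to appear with probability 28/29.
P(still missing after 63) = (28/29)^63 = 0.1096.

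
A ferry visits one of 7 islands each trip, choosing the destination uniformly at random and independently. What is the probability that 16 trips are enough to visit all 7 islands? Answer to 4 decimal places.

By inclusion–exclusion over which islands are missing,
P(all seen) = Σ_{j=0}^{7} (-1)^j C(7,j)((7-j)/7)^16
= 1.00000 - 0.59422 + 0.09642 - 0.00452 + 0.00005 - 0.00000 + 0.00000 - 0.00000
= 0.49772.

0.4977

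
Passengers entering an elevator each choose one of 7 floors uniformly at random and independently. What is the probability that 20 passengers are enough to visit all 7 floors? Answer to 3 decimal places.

Let A_i be the event that floor i is missing after 20 passengers. By inclusion–exclusion on the A_i,
P(all seen) = Σ_{j=0}^{7} (-1)^j C(7,j)((7-j)/7)^20
= 1.0000 - 0.3207 + 0.0251 - 0.0005 + 0.0000 - 0.0000 + 0.0000 - 0.0000
= 0.7039.

0.704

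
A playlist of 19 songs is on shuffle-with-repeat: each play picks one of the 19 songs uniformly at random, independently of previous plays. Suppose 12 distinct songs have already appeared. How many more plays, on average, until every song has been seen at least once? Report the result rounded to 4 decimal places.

The wait to go from k to k+1 distinct songs is geometric with mean 19/(19-k).
Sum over k = 12,...,18: E = 19/7 + 19/6 + 19/5 + ... + 19/2 + 19/1 = 49.26429.

49.2643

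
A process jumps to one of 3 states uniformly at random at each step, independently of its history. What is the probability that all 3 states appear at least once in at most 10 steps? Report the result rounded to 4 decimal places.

0.9480

By inclusion–exclusion over which states are missing,
P(all seen) = Σ_{j=0}^{3} (-1)^j C(3,j)((3-j)/3)^10
= 1.00000 - 0.05202 + 0.00005 - 0.00000
= 0.94803.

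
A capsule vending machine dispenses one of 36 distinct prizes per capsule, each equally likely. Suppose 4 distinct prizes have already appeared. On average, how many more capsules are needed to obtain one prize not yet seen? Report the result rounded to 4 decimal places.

The number of capsules until the next new prize is geometric with success probability 32/36, so its mean is 36/32.
E = 36/32 = 1.12500.

1.1250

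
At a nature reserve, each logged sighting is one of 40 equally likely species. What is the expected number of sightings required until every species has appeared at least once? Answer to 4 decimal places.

Split into phases: going from k distinct to k+1 distinct takes on average 40/(40-k) sightings.
E[T] = 40/40 + 40/39 + 40/38 + ... + 40/2 + 40/1 = 40·H_{40}.
H_{40} = 4.27854, so E[T] = 171.14172.

171.1417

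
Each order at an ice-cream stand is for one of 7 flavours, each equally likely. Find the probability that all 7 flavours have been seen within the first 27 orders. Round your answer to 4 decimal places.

0.8933

By inclusion–exclusion over which flavours are missing,
P(all seen) = Σ_{j=0}^{7} (-1)^j C(7,j)((7-j)/7)^27
= 1.00000 - 0.10903 + 0.00238 - 0.00001 + 0.00000 - 0.00000 + 0.00000 - 0.00000
= 0.89334.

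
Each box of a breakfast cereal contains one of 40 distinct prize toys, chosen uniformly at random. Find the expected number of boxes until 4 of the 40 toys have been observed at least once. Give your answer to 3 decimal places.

With k distinct toys already seen, the next new one arrives after an expected 40/(40-k) boxes.
Sum over k = 0,...,3: E = 40/40 + 40/39 + 40/38 + 40/37 = 4.1594.

4.159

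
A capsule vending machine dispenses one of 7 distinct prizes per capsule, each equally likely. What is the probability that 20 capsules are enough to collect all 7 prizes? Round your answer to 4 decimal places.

Let A_i be the event that prize i is missing after 20 capsules. By inclusion–exclusion on the A_i,
P(all seen) = Σ_{j=0}^{7} (-1)^j C(7,j)((7-j)/7)^20
= 1.00000 - 0.32075 + 0.02510 - 0.00048 + 0.00000 - 0.00000 + 0.00000 - 0.00000
= 0.70387.

0.7039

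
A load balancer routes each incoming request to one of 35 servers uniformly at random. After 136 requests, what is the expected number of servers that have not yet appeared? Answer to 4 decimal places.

For each server, P(unseen after 136) = (34/35)^136 = 0.01940.
By linearity of expectation, E[unseen] = 35·(34/35)^136 = 0.67912.

0.6791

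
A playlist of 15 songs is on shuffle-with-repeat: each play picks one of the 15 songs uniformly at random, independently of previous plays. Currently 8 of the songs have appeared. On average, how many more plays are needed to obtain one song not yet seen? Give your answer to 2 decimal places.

The number of plays until the next new song is geometric with success probability 7/15, so its mean is 15/7.
E = 15/7 = 2.143.

2.14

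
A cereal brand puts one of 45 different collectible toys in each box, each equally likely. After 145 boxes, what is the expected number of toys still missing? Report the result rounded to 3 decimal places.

For each toy, P(unseen after 145) = (44/45)^145 = 0.0384.
By linearity of expectation, E[unseen] = 45·(44/45)^145 = 1.7300.

1.730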